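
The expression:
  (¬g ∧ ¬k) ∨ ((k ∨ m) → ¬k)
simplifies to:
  ¬k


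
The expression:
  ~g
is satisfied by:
  {g: False}


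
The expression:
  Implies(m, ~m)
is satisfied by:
  {m: False}


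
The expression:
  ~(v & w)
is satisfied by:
  {w: False, v: False}
  {v: True, w: False}
  {w: True, v: False}


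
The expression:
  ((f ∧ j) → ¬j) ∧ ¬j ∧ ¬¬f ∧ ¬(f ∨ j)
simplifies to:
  False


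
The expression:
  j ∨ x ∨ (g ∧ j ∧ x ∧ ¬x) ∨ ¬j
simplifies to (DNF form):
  True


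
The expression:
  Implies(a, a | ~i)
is always true.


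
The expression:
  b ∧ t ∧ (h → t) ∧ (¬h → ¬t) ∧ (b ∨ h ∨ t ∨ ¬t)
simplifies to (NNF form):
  b ∧ h ∧ t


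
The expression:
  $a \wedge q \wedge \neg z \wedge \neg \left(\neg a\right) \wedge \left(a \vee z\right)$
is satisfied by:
  {a: True, q: True, z: False}


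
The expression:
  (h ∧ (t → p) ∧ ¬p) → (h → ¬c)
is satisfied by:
  {t: True, p: True, h: False, c: False}
  {t: True, h: False, p: False, c: False}
  {p: True, t: False, h: False, c: False}
  {t: False, h: False, p: False, c: False}
  {c: True, t: True, p: True, h: False}
  {c: True, t: True, h: False, p: False}
  {c: True, p: True, t: False, h: False}
  {c: True, t: False, h: False, p: False}
  {t: True, h: True, p: True, c: False}
  {t: True, h: True, c: False, p: False}
  {h: True, p: True, c: False, t: False}
  {h: True, c: False, p: False, t: False}
  {t: True, h: True, c: True, p: True}
  {t: True, h: True, c: True, p: False}
  {h: True, c: True, p: True, t: False}


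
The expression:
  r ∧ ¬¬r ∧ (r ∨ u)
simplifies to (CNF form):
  r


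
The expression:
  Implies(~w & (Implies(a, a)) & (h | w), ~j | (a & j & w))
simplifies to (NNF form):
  w | ~h | ~j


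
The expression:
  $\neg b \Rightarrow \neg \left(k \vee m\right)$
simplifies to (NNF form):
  $b \vee \left(\neg k \wedge \neg m\right)$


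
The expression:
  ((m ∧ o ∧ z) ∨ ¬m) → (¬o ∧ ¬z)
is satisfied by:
  {m: True, o: False, z: False}
  {o: False, z: False, m: False}
  {z: True, m: True, o: False}
  {m: True, o: True, z: False}


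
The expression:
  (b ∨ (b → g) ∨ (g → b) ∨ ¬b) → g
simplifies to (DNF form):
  g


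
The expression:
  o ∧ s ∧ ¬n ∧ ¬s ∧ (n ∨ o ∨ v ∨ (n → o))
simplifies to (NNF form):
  False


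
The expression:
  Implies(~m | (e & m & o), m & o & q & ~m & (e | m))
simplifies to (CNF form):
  m & (~e | ~o)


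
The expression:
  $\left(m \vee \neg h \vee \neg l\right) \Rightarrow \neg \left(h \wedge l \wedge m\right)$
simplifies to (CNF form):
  $\neg h \vee \neg l \vee \neg m$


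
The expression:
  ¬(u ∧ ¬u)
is always true.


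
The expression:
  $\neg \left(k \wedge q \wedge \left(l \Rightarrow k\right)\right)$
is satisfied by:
  {k: False, q: False}
  {q: True, k: False}
  {k: True, q: False}


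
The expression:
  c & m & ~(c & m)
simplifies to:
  False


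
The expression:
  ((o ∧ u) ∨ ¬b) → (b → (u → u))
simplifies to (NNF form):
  True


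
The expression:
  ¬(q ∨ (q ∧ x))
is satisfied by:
  {q: False}


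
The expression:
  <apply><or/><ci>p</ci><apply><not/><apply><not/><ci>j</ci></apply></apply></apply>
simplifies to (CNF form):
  <apply><or/><ci>j</ci><ci>p</ci></apply>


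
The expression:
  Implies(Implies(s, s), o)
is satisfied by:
  {o: True}


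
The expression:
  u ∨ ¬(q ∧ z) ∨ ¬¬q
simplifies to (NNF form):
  True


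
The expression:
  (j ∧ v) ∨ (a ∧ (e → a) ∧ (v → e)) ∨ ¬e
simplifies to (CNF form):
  (a ∨ j ∨ ¬e) ∧ (a ∨ v ∨ ¬e)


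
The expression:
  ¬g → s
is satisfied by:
  {g: True, s: True}
  {g: True, s: False}
  {s: True, g: False}


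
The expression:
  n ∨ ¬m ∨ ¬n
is always true.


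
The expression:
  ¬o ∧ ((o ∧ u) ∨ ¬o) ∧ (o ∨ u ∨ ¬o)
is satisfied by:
  {o: False}


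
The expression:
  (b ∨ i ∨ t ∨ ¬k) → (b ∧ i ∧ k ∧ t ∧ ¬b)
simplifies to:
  k ∧ ¬b ∧ ¬i ∧ ¬t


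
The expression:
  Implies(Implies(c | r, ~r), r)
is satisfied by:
  {r: True}


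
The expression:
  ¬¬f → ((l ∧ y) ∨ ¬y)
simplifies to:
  l ∨ ¬f ∨ ¬y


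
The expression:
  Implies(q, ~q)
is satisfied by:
  {q: False}


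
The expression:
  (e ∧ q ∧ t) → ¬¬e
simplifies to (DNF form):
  True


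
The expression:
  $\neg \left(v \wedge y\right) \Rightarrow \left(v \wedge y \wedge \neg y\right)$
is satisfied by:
  {y: True, v: True}


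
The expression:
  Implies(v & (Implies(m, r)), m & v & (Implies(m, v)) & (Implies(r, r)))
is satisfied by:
  {m: True, v: False}
  {v: False, m: False}
  {v: True, m: True}


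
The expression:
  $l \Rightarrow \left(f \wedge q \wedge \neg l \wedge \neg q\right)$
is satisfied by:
  {l: False}


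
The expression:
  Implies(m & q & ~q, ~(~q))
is always true.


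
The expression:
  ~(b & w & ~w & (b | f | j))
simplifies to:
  True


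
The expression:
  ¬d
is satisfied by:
  {d: False}


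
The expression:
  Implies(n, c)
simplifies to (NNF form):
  c | ~n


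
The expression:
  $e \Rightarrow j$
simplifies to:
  $j \vee \neg e$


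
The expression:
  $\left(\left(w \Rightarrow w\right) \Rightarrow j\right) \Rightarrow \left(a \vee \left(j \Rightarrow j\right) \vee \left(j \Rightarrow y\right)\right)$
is always true.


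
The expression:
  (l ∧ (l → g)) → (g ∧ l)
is always true.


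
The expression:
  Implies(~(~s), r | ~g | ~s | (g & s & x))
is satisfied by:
  {r: True, x: True, s: False, g: False}
  {r: True, s: False, g: False, x: False}
  {x: True, s: False, g: False, r: False}
  {x: False, s: False, g: False, r: False}
  {r: True, g: True, x: True, s: False}
  {r: True, g: True, x: False, s: False}
  {g: True, x: True, r: False, s: False}
  {g: True, r: False, s: False, x: False}
  {x: True, r: True, s: True, g: False}
  {r: True, s: True, x: False, g: False}
  {x: True, s: True, r: False, g: False}
  {s: True, r: False, g: False, x: False}
  {r: True, g: True, s: True, x: True}
  {r: True, g: True, s: True, x: False}
  {g: True, s: True, x: True, r: False}


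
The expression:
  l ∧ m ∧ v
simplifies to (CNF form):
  l ∧ m ∧ v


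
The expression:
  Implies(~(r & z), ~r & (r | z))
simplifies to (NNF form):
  z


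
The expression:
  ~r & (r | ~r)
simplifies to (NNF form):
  ~r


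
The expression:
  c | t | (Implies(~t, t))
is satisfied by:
  {t: True, c: True}
  {t: True, c: False}
  {c: True, t: False}


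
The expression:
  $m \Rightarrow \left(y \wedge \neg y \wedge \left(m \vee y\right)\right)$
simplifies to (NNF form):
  $\neg m$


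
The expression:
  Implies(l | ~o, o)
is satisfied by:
  {o: True}


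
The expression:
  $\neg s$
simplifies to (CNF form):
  $\neg s$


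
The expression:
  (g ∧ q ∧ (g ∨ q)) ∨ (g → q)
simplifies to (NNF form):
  q ∨ ¬g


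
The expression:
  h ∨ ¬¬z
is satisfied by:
  {z: True, h: True}
  {z: True, h: False}
  {h: True, z: False}


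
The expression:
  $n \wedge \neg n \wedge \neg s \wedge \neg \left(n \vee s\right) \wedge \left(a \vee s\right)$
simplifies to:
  $\text{False}$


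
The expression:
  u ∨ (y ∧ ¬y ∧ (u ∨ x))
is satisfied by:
  {u: True}


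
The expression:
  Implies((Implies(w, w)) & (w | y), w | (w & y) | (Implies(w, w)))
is always true.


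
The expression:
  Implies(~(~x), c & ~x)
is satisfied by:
  {x: False}


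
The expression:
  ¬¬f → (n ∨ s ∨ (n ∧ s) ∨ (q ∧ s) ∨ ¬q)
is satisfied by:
  {n: True, s: True, q: False, f: False}
  {n: True, s: False, q: False, f: False}
  {s: True, n: False, q: False, f: False}
  {n: False, s: False, q: False, f: False}
  {f: True, n: True, s: True, q: False}
  {f: True, n: True, s: False, q: False}
  {f: True, s: True, n: False, q: False}
  {f: True, s: False, n: False, q: False}
  {n: True, q: True, s: True, f: False}
  {n: True, q: True, s: False, f: False}
  {q: True, s: True, n: False, f: False}
  {q: True, n: False, s: False, f: False}
  {f: True, q: True, n: True, s: True}
  {f: True, q: True, n: True, s: False}
  {f: True, q: True, s: True, n: False}


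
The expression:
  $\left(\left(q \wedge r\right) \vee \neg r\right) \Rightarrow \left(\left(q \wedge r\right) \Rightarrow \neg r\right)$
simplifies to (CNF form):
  $\neg q \vee \neg r$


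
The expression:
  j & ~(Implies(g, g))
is never true.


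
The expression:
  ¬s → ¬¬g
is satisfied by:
  {g: True, s: True}
  {g: True, s: False}
  {s: True, g: False}


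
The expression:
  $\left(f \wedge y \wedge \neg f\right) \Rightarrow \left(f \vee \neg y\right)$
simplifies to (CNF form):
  $\text{True}$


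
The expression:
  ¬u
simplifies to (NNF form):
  ¬u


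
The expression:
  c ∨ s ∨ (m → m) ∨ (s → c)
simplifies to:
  True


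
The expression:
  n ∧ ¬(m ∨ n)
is never true.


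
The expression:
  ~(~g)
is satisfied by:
  {g: True}


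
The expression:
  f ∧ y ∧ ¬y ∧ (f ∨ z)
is never true.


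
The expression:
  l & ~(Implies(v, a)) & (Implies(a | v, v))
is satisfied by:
  {v: True, l: True, a: False}


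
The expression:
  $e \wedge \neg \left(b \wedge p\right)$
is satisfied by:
  {e: True, p: False, b: False}
  {b: True, e: True, p: False}
  {p: True, e: True, b: False}


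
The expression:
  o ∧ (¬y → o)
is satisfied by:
  {o: True}


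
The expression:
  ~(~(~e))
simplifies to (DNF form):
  ~e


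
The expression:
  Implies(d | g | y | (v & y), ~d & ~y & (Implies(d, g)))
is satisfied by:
  {d: False, y: False}


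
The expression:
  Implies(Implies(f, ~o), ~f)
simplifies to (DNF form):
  o | ~f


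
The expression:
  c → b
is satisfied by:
  {b: True, c: False}
  {c: False, b: False}
  {c: True, b: True}


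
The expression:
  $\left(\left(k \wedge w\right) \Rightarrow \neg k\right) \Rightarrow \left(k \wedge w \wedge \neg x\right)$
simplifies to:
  $k \wedge w$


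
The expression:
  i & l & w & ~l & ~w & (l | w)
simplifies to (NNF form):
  False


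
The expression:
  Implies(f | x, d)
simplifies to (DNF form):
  d | (~f & ~x)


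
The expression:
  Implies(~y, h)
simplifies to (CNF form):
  h | y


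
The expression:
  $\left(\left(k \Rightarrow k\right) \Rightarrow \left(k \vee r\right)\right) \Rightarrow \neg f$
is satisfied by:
  {k: False, f: False, r: False}
  {r: True, k: False, f: False}
  {k: True, r: False, f: False}
  {r: True, k: True, f: False}
  {f: True, r: False, k: False}


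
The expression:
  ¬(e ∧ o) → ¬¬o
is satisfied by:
  {o: True}


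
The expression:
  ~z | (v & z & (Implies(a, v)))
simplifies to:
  v | ~z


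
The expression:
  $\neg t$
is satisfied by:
  {t: False}


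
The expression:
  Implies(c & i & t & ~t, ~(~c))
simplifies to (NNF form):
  True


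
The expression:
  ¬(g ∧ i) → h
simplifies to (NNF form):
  h ∨ (g ∧ i)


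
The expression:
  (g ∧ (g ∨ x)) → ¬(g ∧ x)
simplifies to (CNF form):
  ¬g ∨ ¬x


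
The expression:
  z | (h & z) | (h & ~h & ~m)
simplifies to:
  z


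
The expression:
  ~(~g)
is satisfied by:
  {g: True}


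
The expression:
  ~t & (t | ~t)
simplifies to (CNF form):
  ~t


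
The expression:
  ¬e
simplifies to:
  ¬e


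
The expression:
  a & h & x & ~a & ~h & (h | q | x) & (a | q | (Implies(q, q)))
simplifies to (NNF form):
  False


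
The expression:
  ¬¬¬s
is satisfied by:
  {s: False}


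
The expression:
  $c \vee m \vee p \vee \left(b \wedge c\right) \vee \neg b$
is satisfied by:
  {m: True, c: True, p: True, b: False}
  {m: True, c: True, p: False, b: False}
  {m: True, p: True, c: False, b: False}
  {m: True, p: False, c: False, b: False}
  {c: True, p: True, m: False, b: False}
  {c: True, p: False, m: False, b: False}
  {p: True, m: False, c: False, b: False}
  {p: False, m: False, c: False, b: False}
  {b: True, m: True, c: True, p: True}
  {b: True, m: True, c: True, p: False}
  {b: True, m: True, p: True, c: False}
  {b: True, m: True, p: False, c: False}
  {b: True, c: True, p: True, m: False}
  {b: True, c: True, p: False, m: False}
  {b: True, p: True, c: False, m: False}


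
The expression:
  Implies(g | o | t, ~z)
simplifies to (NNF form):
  ~z | (~g & ~o & ~t)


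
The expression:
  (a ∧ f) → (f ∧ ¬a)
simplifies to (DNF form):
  ¬a ∨ ¬f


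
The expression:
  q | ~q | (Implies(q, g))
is always true.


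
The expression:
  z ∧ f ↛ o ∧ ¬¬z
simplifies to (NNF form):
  f ∧ z ∧ ¬o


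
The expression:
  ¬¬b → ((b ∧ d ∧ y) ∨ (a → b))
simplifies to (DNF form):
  True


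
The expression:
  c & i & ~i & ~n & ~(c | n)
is never true.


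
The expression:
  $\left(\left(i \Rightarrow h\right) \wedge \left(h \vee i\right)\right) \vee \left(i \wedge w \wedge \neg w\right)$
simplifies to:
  $h$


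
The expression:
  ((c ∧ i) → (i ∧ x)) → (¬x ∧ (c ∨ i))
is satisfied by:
  {i: True, c: True, x: False}
  {i: True, x: False, c: False}
  {c: True, x: False, i: False}


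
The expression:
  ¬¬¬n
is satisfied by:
  {n: False}


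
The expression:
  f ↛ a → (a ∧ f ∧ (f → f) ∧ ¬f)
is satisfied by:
  {a: True, f: False}
  {f: False, a: False}
  {f: True, a: True}


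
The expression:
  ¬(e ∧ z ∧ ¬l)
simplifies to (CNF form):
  l ∨ ¬e ∨ ¬z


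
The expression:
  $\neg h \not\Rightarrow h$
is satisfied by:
  {h: False}


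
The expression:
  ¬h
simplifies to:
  ¬h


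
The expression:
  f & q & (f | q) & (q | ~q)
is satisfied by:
  {f: True, q: True}


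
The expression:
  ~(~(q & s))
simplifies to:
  q & s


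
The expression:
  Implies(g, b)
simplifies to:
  b | ~g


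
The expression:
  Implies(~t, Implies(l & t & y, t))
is always true.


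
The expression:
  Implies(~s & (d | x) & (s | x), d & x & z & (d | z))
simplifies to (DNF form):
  s | ~x | (d & z)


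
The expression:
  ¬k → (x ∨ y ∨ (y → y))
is always true.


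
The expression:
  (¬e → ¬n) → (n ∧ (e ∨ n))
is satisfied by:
  {n: True}


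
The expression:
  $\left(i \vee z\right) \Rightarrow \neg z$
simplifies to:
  $\neg z$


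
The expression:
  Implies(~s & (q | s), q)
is always true.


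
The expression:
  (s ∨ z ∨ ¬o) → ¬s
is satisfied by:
  {s: False}


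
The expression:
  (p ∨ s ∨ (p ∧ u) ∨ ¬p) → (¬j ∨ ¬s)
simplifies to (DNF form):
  ¬j ∨ ¬s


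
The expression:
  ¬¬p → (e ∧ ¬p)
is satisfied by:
  {p: False}


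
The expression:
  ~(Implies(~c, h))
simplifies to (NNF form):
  ~c & ~h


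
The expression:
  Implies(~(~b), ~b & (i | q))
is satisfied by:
  {b: False}


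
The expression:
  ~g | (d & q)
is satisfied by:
  {q: True, d: True, g: False}
  {q: True, d: False, g: False}
  {d: True, q: False, g: False}
  {q: False, d: False, g: False}
  {q: True, g: True, d: True}


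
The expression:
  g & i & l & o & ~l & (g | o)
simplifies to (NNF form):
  False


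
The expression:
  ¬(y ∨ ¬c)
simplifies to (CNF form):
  c ∧ ¬y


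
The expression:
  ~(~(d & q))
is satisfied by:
  {d: True, q: True}


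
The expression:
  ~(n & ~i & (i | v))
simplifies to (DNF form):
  i | ~n | ~v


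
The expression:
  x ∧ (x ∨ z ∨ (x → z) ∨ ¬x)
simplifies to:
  x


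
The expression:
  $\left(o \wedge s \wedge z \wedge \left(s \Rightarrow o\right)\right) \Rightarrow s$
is always true.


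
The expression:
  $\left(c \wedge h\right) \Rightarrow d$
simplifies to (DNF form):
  $d \vee \neg c \vee \neg h$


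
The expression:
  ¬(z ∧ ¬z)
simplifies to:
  True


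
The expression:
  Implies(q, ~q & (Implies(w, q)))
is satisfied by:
  {q: False}


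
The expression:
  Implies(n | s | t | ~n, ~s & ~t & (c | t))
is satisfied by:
  {c: True, t: False, s: False}


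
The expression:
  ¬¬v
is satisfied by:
  {v: True}


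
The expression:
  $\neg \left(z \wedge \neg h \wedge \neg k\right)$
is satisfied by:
  {k: True, h: True, z: False}
  {k: True, h: False, z: False}
  {h: True, k: False, z: False}
  {k: False, h: False, z: False}
  {k: True, z: True, h: True}
  {k: True, z: True, h: False}
  {z: True, h: True, k: False}


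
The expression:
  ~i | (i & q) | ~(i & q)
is always true.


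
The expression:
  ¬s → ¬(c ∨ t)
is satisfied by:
  {s: True, t: False, c: False}
  {s: True, c: True, t: False}
  {s: True, t: True, c: False}
  {s: True, c: True, t: True}
  {c: False, t: False, s: False}


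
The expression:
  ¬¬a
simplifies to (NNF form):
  a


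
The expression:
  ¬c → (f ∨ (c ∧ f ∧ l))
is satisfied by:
  {c: True, f: True}
  {c: True, f: False}
  {f: True, c: False}


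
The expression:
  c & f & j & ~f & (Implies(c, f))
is never true.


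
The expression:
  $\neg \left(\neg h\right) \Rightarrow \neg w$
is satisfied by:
  {w: False, h: False}
  {h: True, w: False}
  {w: True, h: False}


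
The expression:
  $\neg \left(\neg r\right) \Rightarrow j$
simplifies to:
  $j \vee \neg r$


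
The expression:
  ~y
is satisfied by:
  {y: False}


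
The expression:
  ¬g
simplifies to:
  ¬g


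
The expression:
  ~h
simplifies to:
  ~h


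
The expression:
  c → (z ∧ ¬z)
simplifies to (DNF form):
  ¬c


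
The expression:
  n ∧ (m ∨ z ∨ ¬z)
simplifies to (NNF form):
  n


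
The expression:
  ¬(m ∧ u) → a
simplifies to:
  a ∨ (m ∧ u)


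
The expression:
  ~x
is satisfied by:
  {x: False}


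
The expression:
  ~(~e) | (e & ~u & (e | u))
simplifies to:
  e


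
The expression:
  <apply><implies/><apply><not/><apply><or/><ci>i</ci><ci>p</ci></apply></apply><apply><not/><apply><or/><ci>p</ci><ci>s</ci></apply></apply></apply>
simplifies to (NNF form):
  <apply><or/><ci>i</ci><ci>p</ci><apply><not/><ci>s</ci></apply></apply>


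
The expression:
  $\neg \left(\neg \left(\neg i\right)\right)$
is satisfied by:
  {i: False}


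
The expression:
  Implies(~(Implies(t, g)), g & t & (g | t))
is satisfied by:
  {g: True, t: False}
  {t: False, g: False}
  {t: True, g: True}


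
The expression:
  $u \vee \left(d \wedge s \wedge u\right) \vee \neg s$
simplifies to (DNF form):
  $u \vee \neg s$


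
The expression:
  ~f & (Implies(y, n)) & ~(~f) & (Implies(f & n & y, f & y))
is never true.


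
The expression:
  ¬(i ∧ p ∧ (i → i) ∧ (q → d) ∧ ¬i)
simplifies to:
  True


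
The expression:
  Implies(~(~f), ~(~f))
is always true.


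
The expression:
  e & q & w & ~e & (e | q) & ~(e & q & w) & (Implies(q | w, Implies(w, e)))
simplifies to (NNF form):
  False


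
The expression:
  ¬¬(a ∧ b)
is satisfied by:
  {a: True, b: True}


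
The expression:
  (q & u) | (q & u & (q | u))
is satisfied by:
  {u: True, q: True}


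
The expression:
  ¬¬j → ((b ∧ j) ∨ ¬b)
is always true.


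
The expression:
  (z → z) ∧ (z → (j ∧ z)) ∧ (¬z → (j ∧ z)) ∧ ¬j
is never true.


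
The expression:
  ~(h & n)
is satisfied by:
  {h: False, n: False}
  {n: True, h: False}
  {h: True, n: False}


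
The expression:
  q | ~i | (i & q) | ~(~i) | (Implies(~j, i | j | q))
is always true.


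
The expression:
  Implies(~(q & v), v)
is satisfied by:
  {v: True}


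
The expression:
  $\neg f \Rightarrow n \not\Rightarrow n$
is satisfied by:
  {f: True}


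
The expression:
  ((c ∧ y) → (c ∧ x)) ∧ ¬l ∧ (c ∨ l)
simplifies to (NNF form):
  c ∧ ¬l ∧ (x ∨ ¬y)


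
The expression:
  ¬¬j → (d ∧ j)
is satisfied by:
  {d: True, j: False}
  {j: False, d: False}
  {j: True, d: True}


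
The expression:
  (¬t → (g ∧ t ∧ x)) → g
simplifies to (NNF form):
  g ∨ ¬t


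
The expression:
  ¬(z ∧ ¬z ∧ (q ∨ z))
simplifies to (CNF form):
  True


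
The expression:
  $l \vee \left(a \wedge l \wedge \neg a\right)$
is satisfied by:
  {l: True}


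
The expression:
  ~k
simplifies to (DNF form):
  ~k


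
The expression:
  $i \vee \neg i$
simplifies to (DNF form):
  $\text{True}$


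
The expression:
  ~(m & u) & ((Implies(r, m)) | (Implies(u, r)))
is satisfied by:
  {u: False, m: False}
  {m: True, u: False}
  {u: True, m: False}


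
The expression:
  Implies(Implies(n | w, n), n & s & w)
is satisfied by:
  {s: True, w: True, n: False}
  {w: True, n: False, s: False}
  {n: True, s: True, w: True}


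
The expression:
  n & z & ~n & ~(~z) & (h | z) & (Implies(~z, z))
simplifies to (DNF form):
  False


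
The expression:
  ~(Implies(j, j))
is never true.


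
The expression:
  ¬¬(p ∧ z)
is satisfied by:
  {z: True, p: True}


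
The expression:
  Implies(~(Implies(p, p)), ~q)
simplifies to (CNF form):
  True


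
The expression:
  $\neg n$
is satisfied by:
  {n: False}


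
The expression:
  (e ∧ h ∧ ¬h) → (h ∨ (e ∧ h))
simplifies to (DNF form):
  True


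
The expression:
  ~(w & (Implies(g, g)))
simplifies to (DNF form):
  ~w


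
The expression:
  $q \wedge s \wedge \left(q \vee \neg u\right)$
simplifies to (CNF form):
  $q \wedge s$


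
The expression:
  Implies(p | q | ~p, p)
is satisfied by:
  {p: True}


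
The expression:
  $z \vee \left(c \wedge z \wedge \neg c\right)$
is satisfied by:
  {z: True}


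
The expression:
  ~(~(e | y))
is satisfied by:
  {y: True, e: True}
  {y: True, e: False}
  {e: True, y: False}


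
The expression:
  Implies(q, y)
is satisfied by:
  {y: True, q: False}
  {q: False, y: False}
  {q: True, y: True}


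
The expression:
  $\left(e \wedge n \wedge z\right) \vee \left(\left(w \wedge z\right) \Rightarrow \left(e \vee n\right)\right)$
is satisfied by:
  {n: True, e: True, w: False, z: False}
  {n: True, w: False, e: False, z: False}
  {e: True, n: False, w: False, z: False}
  {n: False, w: False, e: False, z: False}
  {z: True, n: True, e: True, w: False}
  {z: True, n: True, w: False, e: False}
  {z: True, e: True, n: False, w: False}
  {z: True, n: False, w: False, e: False}
  {n: True, w: True, e: True, z: False}
  {n: True, w: True, z: False, e: False}
  {w: True, e: True, z: False, n: False}
  {w: True, z: False, e: False, n: False}
  {n: True, w: True, z: True, e: True}
  {n: True, w: True, z: True, e: False}
  {w: True, z: True, e: True, n: False}


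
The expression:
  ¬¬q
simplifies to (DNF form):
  q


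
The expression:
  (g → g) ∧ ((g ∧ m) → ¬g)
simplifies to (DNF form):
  ¬g ∨ ¬m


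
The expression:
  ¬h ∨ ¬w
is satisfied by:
  {w: False, h: False}
  {h: True, w: False}
  {w: True, h: False}


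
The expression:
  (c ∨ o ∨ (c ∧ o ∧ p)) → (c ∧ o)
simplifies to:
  (c ∧ o) ∨ (¬c ∧ ¬o)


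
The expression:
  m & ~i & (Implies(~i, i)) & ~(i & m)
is never true.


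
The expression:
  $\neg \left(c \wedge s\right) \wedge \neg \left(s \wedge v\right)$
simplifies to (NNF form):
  $\left(\neg c \wedge \neg v\right) \vee \neg s$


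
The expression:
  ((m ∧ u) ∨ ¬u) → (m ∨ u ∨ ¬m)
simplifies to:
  True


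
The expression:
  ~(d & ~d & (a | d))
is always true.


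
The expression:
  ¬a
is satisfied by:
  {a: False}


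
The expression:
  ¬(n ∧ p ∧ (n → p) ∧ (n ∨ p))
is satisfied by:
  {p: False, n: False}
  {n: True, p: False}
  {p: True, n: False}


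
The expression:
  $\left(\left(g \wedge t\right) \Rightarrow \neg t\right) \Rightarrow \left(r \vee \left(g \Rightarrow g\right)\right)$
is always true.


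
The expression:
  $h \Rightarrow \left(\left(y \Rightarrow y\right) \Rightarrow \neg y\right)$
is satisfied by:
  {h: False, y: False}
  {y: True, h: False}
  {h: True, y: False}


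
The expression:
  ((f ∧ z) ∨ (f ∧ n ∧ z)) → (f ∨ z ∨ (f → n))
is always true.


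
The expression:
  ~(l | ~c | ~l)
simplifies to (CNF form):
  False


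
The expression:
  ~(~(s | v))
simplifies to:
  s | v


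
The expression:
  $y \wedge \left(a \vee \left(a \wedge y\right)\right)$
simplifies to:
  $a \wedge y$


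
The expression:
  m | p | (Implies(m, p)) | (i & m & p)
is always true.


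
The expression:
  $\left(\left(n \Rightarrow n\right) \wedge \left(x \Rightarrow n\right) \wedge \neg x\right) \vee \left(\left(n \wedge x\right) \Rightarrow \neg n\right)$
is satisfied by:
  {x: False, n: False}
  {n: True, x: False}
  {x: True, n: False}


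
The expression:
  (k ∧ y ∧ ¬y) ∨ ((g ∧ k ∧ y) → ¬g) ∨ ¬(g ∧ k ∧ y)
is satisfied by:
  {g: False, k: False, y: False}
  {y: True, g: False, k: False}
  {k: True, g: False, y: False}
  {y: True, k: True, g: False}
  {g: True, y: False, k: False}
  {y: True, g: True, k: False}
  {k: True, g: True, y: False}


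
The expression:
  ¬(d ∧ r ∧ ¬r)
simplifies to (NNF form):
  True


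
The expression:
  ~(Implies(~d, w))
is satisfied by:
  {d: False, w: False}


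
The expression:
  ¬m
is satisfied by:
  {m: False}


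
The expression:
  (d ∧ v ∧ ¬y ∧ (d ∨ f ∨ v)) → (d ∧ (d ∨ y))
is always true.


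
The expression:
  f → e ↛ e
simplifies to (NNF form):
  ¬f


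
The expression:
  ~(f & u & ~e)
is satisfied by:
  {e: True, u: False, f: False}
  {u: False, f: False, e: False}
  {f: True, e: True, u: False}
  {f: True, u: False, e: False}
  {e: True, u: True, f: False}
  {u: True, e: False, f: False}
  {f: True, u: True, e: True}


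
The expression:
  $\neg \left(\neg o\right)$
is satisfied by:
  {o: True}


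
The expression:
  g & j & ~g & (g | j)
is never true.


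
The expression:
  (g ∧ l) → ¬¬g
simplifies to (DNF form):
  True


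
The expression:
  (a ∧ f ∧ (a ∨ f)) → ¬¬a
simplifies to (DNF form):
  True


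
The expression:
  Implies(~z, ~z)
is always true.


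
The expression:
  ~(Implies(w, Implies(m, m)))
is never true.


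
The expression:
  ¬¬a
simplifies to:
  a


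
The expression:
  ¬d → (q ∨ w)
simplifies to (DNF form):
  d ∨ q ∨ w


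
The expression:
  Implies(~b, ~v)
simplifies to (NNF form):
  b | ~v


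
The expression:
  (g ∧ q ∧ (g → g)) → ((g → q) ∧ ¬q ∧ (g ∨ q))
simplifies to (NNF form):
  ¬g ∨ ¬q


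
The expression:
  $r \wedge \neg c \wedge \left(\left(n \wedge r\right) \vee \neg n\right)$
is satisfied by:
  {r: True, c: False}


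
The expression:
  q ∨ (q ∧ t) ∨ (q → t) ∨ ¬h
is always true.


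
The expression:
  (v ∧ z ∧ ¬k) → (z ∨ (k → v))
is always true.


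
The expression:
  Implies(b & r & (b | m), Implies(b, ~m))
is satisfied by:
  {m: False, b: False, r: False}
  {r: True, m: False, b: False}
  {b: True, m: False, r: False}
  {r: True, b: True, m: False}
  {m: True, r: False, b: False}
  {r: True, m: True, b: False}
  {b: True, m: True, r: False}


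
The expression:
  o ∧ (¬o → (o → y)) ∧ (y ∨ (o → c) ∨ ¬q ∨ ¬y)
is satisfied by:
  {o: True}


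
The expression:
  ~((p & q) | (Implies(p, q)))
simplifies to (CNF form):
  p & ~q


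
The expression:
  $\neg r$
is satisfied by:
  {r: False}


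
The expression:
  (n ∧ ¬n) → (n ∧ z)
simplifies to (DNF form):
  True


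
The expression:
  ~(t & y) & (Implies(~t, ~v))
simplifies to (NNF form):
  (t & ~y) | (~t & ~v)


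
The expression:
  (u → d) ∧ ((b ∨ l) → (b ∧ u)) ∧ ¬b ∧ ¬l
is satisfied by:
  {d: True, u: False, l: False, b: False}
  {b: False, u: False, d: False, l: False}
  {d: True, u: True, b: False, l: False}


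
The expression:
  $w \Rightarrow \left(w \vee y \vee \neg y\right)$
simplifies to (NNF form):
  $\text{True}$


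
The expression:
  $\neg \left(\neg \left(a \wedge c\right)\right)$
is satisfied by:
  {a: True, c: True}


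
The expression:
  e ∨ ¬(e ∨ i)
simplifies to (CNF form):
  e ∨ ¬i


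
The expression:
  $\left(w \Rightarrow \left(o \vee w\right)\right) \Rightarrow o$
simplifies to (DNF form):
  $o$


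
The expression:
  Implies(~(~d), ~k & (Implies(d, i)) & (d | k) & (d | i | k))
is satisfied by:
  {i: True, d: False, k: False}
  {i: False, d: False, k: False}
  {k: True, i: True, d: False}
  {k: True, i: False, d: False}
  {d: True, i: True, k: False}


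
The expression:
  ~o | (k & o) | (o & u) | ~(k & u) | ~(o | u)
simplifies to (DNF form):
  True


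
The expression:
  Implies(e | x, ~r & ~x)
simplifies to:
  ~x & (~e | ~r)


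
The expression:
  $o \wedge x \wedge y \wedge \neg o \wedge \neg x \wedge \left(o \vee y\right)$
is never true.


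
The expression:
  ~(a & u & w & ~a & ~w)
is always true.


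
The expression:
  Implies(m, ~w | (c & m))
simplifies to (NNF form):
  c | ~m | ~w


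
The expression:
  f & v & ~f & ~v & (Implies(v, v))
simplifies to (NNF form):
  False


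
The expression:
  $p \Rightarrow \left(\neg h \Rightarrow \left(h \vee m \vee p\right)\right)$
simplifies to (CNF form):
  $\text{True}$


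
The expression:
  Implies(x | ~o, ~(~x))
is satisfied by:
  {x: True, o: True}
  {x: True, o: False}
  {o: True, x: False}


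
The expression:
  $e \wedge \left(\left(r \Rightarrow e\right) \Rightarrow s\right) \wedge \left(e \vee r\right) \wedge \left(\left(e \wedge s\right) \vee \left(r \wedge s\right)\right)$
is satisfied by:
  {e: True, s: True}


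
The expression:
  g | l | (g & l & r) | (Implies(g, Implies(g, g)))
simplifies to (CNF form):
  True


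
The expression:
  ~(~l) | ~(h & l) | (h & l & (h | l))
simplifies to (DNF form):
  True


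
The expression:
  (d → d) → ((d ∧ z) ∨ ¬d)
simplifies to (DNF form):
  z ∨ ¬d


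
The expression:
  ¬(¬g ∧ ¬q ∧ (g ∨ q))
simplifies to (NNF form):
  True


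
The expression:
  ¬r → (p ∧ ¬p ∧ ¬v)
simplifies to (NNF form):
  r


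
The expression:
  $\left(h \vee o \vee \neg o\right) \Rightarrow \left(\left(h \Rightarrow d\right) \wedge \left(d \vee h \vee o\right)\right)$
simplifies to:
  $d \vee \left(o \wedge \neg h\right)$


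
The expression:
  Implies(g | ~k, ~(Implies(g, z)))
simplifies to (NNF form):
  (g & ~z) | (k & ~g)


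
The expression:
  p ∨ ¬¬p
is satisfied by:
  {p: True}


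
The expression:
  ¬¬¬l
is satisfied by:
  {l: False}


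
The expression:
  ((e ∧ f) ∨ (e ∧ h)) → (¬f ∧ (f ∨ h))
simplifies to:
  ¬e ∨ ¬f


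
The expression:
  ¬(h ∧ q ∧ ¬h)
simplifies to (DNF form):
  True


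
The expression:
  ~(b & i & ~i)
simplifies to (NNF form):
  True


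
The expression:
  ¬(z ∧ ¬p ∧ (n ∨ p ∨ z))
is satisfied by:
  {p: True, z: False}
  {z: False, p: False}
  {z: True, p: True}


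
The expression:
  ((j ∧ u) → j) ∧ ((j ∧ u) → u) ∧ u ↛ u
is never true.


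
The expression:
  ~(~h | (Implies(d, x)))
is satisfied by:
  {h: True, d: True, x: False}


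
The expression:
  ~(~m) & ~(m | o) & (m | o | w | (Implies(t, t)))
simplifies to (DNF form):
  False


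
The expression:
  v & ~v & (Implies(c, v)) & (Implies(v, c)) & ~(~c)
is never true.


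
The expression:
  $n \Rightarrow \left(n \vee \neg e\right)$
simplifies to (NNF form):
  $\text{True}$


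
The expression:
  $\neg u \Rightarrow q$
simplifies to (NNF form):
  $q \vee u$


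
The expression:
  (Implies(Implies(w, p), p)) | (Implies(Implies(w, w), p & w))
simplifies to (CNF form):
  p | w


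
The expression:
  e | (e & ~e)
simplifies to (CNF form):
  e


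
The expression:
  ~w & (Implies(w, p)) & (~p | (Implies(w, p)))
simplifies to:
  ~w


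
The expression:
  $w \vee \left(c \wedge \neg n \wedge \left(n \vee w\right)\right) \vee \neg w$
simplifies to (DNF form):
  $\text{True}$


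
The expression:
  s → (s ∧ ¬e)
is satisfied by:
  {s: False, e: False}
  {e: True, s: False}
  {s: True, e: False}


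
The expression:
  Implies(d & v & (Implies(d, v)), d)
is always true.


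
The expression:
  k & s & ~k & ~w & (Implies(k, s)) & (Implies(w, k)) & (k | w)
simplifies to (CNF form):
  False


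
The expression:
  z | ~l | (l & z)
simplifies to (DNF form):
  z | ~l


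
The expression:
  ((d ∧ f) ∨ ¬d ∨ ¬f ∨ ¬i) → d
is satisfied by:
  {d: True}


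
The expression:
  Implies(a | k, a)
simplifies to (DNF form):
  a | ~k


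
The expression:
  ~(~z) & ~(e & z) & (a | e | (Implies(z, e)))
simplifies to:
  a & z & ~e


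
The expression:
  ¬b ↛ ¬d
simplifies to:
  d ∧ ¬b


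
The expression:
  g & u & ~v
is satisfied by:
  {u: True, g: True, v: False}


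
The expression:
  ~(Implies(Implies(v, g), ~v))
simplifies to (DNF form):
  g & v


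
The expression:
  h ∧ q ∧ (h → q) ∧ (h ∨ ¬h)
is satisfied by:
  {h: True, q: True}


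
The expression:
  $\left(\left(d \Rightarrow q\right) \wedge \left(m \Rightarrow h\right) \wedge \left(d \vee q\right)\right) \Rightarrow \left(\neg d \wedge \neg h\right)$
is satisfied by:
  {m: True, d: False, q: False, h: False}
  {m: False, d: False, q: False, h: False}
  {d: True, m: True, h: False, q: False}
  {d: True, h: False, m: False, q: False}
  {h: True, m: True, d: False, q: False}
  {h: True, m: False, d: False, q: False}
  {h: True, d: True, m: True, q: False}
  {h: True, d: True, m: False, q: False}
  {q: True, m: True, d: False, h: False}
  {q: True, m: False, d: False, h: False}
  {q: True, d: True, m: True, h: False}


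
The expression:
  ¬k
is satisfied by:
  {k: False}


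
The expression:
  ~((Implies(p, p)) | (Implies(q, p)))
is never true.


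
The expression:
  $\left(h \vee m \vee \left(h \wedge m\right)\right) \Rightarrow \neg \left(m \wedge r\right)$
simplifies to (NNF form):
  $\neg m \vee \neg r$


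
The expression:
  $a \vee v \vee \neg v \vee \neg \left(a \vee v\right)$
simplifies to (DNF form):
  $\text{True}$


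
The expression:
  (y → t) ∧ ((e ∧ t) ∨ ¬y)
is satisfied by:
  {t: True, e: True, y: False}
  {t: True, e: False, y: False}
  {e: True, t: False, y: False}
  {t: False, e: False, y: False}
  {y: True, t: True, e: True}


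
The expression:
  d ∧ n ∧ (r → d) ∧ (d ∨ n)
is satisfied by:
  {d: True, n: True}


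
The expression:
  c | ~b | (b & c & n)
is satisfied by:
  {c: True, b: False}
  {b: False, c: False}
  {b: True, c: True}


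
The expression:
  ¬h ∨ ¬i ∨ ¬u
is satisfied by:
  {h: False, u: False, i: False}
  {i: True, h: False, u: False}
  {u: True, h: False, i: False}
  {i: True, u: True, h: False}
  {h: True, i: False, u: False}
  {i: True, h: True, u: False}
  {u: True, h: True, i: False}


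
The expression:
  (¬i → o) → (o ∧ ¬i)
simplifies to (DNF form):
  ¬i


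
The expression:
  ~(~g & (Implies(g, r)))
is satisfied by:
  {g: True}


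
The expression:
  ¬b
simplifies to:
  ¬b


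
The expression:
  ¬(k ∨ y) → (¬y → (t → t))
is always true.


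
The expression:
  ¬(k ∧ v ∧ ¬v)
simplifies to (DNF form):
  True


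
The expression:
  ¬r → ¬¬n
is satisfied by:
  {r: True, n: True}
  {r: True, n: False}
  {n: True, r: False}


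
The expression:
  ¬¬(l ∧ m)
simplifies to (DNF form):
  l ∧ m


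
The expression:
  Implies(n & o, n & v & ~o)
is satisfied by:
  {o: False, n: False}
  {n: True, o: False}
  {o: True, n: False}


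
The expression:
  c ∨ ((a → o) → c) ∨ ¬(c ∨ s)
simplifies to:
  c ∨ (a ∧ ¬o) ∨ ¬s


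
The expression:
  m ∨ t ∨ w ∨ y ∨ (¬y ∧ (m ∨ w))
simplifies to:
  m ∨ t ∨ w ∨ y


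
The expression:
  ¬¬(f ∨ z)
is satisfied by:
  {z: True, f: True}
  {z: True, f: False}
  {f: True, z: False}


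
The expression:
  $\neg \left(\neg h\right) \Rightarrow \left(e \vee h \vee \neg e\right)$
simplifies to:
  $\text{True}$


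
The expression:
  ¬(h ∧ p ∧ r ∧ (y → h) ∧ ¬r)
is always true.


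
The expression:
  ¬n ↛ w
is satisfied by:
  {w: True, n: False}
  {n: False, w: False}
  {n: True, w: True}


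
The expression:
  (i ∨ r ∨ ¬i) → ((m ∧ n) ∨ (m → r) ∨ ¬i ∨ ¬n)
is always true.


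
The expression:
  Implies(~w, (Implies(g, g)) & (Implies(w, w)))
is always true.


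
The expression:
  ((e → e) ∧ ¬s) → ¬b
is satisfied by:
  {s: True, b: False}
  {b: False, s: False}
  {b: True, s: True}


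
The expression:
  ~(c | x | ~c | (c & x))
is never true.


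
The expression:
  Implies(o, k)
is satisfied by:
  {k: True, o: False}
  {o: False, k: False}
  {o: True, k: True}


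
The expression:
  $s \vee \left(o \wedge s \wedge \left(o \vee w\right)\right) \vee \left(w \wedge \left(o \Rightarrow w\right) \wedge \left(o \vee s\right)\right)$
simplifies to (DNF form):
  $s \vee \left(o \wedge w\right)$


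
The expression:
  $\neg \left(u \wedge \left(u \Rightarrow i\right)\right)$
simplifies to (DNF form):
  $\neg i \vee \neg u$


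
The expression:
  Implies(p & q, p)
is always true.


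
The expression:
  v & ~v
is never true.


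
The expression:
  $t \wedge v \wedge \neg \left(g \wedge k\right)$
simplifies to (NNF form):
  $t \wedge v \wedge \left(\neg g \vee \neg k\right)$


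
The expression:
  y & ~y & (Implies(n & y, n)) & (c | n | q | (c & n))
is never true.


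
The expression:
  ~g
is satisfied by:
  {g: False}


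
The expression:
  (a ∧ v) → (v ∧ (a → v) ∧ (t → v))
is always true.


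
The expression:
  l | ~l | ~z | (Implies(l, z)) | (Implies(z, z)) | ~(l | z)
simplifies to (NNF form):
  True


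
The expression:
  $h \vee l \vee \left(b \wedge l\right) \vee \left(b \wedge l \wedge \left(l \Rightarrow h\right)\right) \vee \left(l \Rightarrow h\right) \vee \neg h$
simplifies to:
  $\text{True}$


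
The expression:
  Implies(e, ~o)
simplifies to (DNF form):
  ~e | ~o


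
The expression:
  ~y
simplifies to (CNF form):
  ~y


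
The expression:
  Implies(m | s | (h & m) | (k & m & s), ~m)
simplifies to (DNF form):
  ~m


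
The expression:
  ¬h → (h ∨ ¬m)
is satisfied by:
  {h: True, m: False}
  {m: False, h: False}
  {m: True, h: True}
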